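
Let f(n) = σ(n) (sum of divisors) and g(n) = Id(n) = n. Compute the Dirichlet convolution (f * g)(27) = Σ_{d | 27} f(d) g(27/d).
(σ * Id)(27) = 142

Divisors of 27: [1, 3, 9, 27]. For each d | 27:
  d = 1: σ(1) · Id(27/1) = 1 · 27 = 27
  d = 3: σ(3) · Id(27/3) = 4 · 9 = 36
  d = 9: σ(9) · Id(27/9) = 13 · 3 = 39
  d = 27: σ(27) · Id(27/27) = 40 · 1 = 40
Summing: (σ * Id)(27) = 27 + 36 + 39 + 40 = 142.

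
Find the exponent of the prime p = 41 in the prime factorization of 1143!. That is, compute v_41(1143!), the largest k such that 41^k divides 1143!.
v_41(1143!) = 27

Legendre's formula: v_p(n!) = Σ_{k ≥ 1} ⌊n / p^k⌋. For p = 41, n = 1143, the terms are:
  ⌊1143/41^1⌋ = ⌊1143/41⌋ = 27
(the next term ⌊1143/41^2⌋ = 0, terminating the sum). Summing: v_41(1143!) = 27 = 27.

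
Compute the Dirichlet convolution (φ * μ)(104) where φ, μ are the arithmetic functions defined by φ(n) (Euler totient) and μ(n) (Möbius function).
(φ * μ)(104) = 22

Divisors of 104: [1, 2, 4, 8, 13, 26, 52, 104]. For each d | 104:
  d = 1: φ(1) · μ(104/1) = 1 · 0 = 0
  d = 2: φ(2) · μ(104/2) = 1 · 0 = 0
  d = 4: φ(4) · μ(104/4) = 2 · 1 = 2
  d = 8: φ(8) · μ(104/8) = 4 · -1 = -4
  d = 13: φ(13) · μ(104/13) = 12 · 0 = 0
  d = 26: φ(26) · μ(104/26) = 12 · 0 = 0
  d = 52: φ(52) · μ(104/52) = 24 · -1 = -24
  d = 104: φ(104) · μ(104/104) = 48 · 1 = 48
Summing: (φ * μ)(104) = 0 + 0 + 2 + -4 + 0 + 0 + -24 + 48 = 22.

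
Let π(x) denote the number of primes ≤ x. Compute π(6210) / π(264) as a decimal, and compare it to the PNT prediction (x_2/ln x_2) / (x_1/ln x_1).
π(6210)/π(264) = 807/56 ≈ 14.4107;  PNT prediction ≈ 15.0175.

π(264) = 56 and π(6210) = 807, so π(6210)/π(264) ≈ 14.4107. The PNT-predicted ratio is (6210/ln(6210)) / (264/ln(264)) ≈ 15.0175. The two agree to within a few percent, as expected.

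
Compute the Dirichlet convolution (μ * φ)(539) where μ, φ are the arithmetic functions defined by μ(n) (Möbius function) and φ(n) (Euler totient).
(μ * φ)(539) = 324

Divisors of 539: [1, 7, 11, 49, 77, 539]. For each d | 539:
  d = 1: μ(1) · φ(539/1) = 1 · 420 = 420
  d = 7: μ(7) · φ(539/7) = -1 · 60 = -60
  d = 11: μ(11) · φ(539/11) = -1 · 42 = -42
  d = 49: μ(49) · φ(539/49) = 0 · 10 = 0
  d = 77: μ(77) · φ(539/77) = 1 · 6 = 6
  d = 539: μ(539) · φ(539/539) = 0 · 1 = 0
Summing: (μ * φ)(539) = 420 + -60 + -42 + 0 + 6 + 0 = 324.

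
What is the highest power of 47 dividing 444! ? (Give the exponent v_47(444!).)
v_47(444!) = 9

Legendre's formula: v_p(n!) = Σ_{k ≥ 1} ⌊n / p^k⌋. For p = 47, n = 444, the terms are:
  ⌊444/47^1⌋ = ⌊444/47⌋ = 9
(the next term ⌊444/47^2⌋ = 0, terminating the sum). Summing: v_47(444!) = 9 = 9.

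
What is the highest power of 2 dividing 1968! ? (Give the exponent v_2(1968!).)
v_2(1968!) = 1962

Legendre's formula: v_p(n!) = Σ_{k ≥ 1} ⌊n / p^k⌋. For p = 2, n = 1968, the terms are:
  ⌊1968/2^1⌋ = ⌊1968/2⌋ = 984
  ⌊1968/2^2⌋ = ⌊1968/4⌋ = 492
  ⌊1968/2^3⌋ = ⌊1968/8⌋ = 246
  ⌊1968/2^4⌋ = ⌊1968/16⌋ = 123
  ⌊1968/2^5⌋ = ⌊1968/32⌋ = 61
  ⌊1968/2^6⌋ = ⌊1968/64⌋ = 30
  ⌊1968/2^7⌋ = ⌊1968/128⌋ = 15
  ⌊1968/2^8⌋ = ⌊1968/256⌋ = 7
  ⌊1968/2^9⌋ = ⌊1968/512⌋ = 3
  ⌊1968/2^10⌋ = ⌊1968/1024⌋ = 1
(the next term ⌊1968/2^11⌋ = 0, terminating the sum). Summing: v_2(1968!) = 984 + 492 + 246 + 123 + 61 + 30 + 15 + 7 + 3 + 1 = 1962.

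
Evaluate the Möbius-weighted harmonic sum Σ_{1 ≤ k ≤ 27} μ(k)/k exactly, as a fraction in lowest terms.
Σ μ(k)/k = 4165258/111546435

Values of μ(k) for 1 ≤ k ≤ 27: μ(1) = 1, μ(2) = -1, μ(3) = -1, μ(5) = -1, μ(6) = 1, μ(7) = -1, μ(10) = 1, μ(11) = -1, μ(13) = -1, μ(14) = 1, μ(15) = 1, μ(17) = -1, μ(19) = -1, μ(21) = 1, μ(22) = 1, μ(23) = -1, μ(26) = 1, with μ = 0 on non-squarefree integers. Summing μ(k)/k for k where μ(k) ≠ 0 gives 4165258/111546435 ≈ 0.0373. (PNT ⟺ this sum → 0 as n → ∞.)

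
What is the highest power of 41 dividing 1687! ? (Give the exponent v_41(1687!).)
v_41(1687!) = 42

Legendre's formula: v_p(n!) = Σ_{k ≥ 1} ⌊n / p^k⌋. For p = 41, n = 1687, the terms are:
  ⌊1687/41^1⌋ = ⌊1687/41⌋ = 41
  ⌊1687/41^2⌋ = ⌊1687/1681⌋ = 1
(the next term ⌊1687/41^3⌋ = 0, terminating the sum). Summing: v_41(1687!) = 41 + 1 = 42.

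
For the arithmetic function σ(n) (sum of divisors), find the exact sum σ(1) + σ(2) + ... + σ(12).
Σ_{n ≤ 12} σ(n) = 127

Compute σ(n) for each 1 ≤ n ≤ 12: σ(1) = 1, σ(2) = 3, σ(3) = 4, σ(4) = 7, σ(5) = 6, σ(6) = 12, σ(7) = 8, σ(8) = 15, σ(9) = 13, σ(10) = 18, σ(11) = 12, σ(12) = 28. Summing all 12 values: 127. (Average order: Σ_{n ≤ x} σ(n) ~ (π²/12) x². For x = 12, (π²/12)·12² ≈ 118.44.)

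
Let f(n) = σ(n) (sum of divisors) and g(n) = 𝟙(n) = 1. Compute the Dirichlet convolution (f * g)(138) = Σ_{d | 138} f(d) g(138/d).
(σ * 𝟙)(138) = 500

Divisors of 138: [1, 2, 3, 6, 23, 46, 69, 138]. For each d | 138:
  d = 1: σ(1) · 𝟙(138/1) = 1 · 1 = 1
  d = 2: σ(2) · 𝟙(138/2) = 3 · 1 = 3
  d = 3: σ(3) · 𝟙(138/3) = 4 · 1 = 4
  d = 6: σ(6) · 𝟙(138/6) = 12 · 1 = 12
  d = 23: σ(23) · 𝟙(138/23) = 24 · 1 = 24
  d = 46: σ(46) · 𝟙(138/46) = 72 · 1 = 72
  d = 69: σ(69) · 𝟙(138/69) = 96 · 1 = 96
  d = 138: σ(138) · 𝟙(138/138) = 288 · 1 = 288
Summing: (σ * 𝟙)(138) = 1 + 3 + 4 + 12 + 24 + 72 + 96 + 288 = 500.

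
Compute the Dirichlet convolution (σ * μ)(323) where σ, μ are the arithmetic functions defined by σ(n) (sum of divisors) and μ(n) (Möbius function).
(σ * μ)(323) = 323

Divisors of 323: [1, 17, 19, 323]. For each d | 323:
  d = 1: σ(1) · μ(323/1) = 1 · 1 = 1
  d = 17: σ(17) · μ(323/17) = 18 · -1 = -18
  d = 19: σ(19) · μ(323/19) = 20 · -1 = -20
  d = 323: σ(323) · μ(323/323) = 360 · 1 = 360
Summing: (σ * μ)(323) = 1 + -18 + -20 + 360 = 323.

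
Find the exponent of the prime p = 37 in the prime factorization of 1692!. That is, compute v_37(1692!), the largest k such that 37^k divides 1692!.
v_37(1692!) = 46

Legendre's formula: v_p(n!) = Σ_{k ≥ 1} ⌊n / p^k⌋. For p = 37, n = 1692, the terms are:
  ⌊1692/37^1⌋ = ⌊1692/37⌋ = 45
  ⌊1692/37^2⌋ = ⌊1692/1369⌋ = 1
(the next term ⌊1692/37^3⌋ = 0, terminating the sum). Summing: v_37(1692!) = 45 + 1 = 46.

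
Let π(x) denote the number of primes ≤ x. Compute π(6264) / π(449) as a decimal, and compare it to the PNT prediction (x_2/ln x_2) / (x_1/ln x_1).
π(6264)/π(449) = 814/87 ≈ 9.3563;  PNT prediction ≈ 9.7453.

π(449) = 87 and π(6264) = 814, so π(6264)/π(449) ≈ 9.3563. The PNT-predicted ratio is (6264/ln(6264)) / (449/ln(449)) ≈ 9.7453. The two agree to within a few percent, as expected.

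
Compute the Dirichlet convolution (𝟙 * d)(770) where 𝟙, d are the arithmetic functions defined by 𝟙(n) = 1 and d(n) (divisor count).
(𝟙 * d)(770) = 81

Divisors of 770: [1, 2, 5, 7, 10, 11, 14, 22, 35, 55, 70, 77, 110, 154, 385, 770]. For each d | 770:
  d = 1: 𝟙(1) · d(770/1) = 1 · 16 = 16
  d = 2: 𝟙(2) · d(770/2) = 1 · 8 = 8
  d = 5: 𝟙(5) · d(770/5) = 1 · 8 = 8
  d = 7: 𝟙(7) · d(770/7) = 1 · 8 = 8
  d = 10: 𝟙(10) · d(770/10) = 1 · 4 = 4
  d = 11: 𝟙(11) · d(770/11) = 1 · 8 = 8
  d = 14: 𝟙(14) · d(770/14) = 1 · 4 = 4
  d = 22: 𝟙(22) · d(770/22) = 1 · 4 = 4
  d = 35: 𝟙(35) · d(770/35) = 1 · 4 = 4
  d = 55: 𝟙(55) · d(770/55) = 1 · 4 = 4
  d = 70: 𝟙(70) · d(770/70) = 1 · 2 = 2
  d = 77: 𝟙(77) · d(770/77) = 1 · 4 = 4
  d = 110: 𝟙(110) · d(770/110) = 1 · 2 = 2
  d = 154: 𝟙(154) · d(770/154) = 1 · 2 = 2
  d = 385: 𝟙(385) · d(770/385) = 1 · 2 = 2
  d = 770: 𝟙(770) · d(770/770) = 1 · 1 = 1
Summing: (𝟙 * d)(770) = 16 + 8 + 8 + 8 + 4 + 8 + 4 + 4 + 4 + 4 + 2 + 4 + 2 + 2 + 2 + 1 = 81.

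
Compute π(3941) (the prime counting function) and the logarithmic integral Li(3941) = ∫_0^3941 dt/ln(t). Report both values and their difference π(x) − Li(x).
π(3941) = 546;  Li(3941) ≈ 558.24;  π(x) − Li(x) ≈ -12.24.

Direct count of primes ≤ 3941 gives π(3941) = 546. Numerical evaluation of the logarithmic integral gives Li(3941) ≈ 558.24. The difference π(x) − Li(x) ≈ -12.24 is typically negative for small/moderate x (Li(x) overestimates), though Littlewood's theorem shows this sign changes infinitely often.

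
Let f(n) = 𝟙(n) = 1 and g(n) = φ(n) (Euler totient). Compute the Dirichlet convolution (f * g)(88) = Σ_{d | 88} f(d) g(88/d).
(𝟙 * φ)(88) = 88

Divisors of 88: [1, 2, 4, 8, 11, 22, 44, 88]. For each d | 88:
  d = 1: 𝟙(1) · φ(88/1) = 1 · 40 = 40
  d = 2: 𝟙(2) · φ(88/2) = 1 · 20 = 20
  d = 4: 𝟙(4) · φ(88/4) = 1 · 10 = 10
  d = 8: 𝟙(8) · φ(88/8) = 1 · 10 = 10
  d = 11: 𝟙(11) · φ(88/11) = 1 · 4 = 4
  d = 22: 𝟙(22) · φ(88/22) = 1 · 2 = 2
  d = 44: 𝟙(44) · φ(88/44) = 1 · 1 = 1
  d = 88: 𝟙(88) · φ(88/88) = 1 · 1 = 1
Summing: (𝟙 * φ)(88) = 40 + 20 + 10 + 10 + 4 + 2 + 1 + 1 = 88.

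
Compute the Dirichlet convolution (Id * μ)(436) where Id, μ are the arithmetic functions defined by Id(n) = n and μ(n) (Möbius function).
(Id * μ)(436) = 216

Divisors of 436: [1, 2, 4, 109, 218, 436]. For each d | 436:
  d = 1: Id(1) · μ(436/1) = 1 · 0 = 0
  d = 2: Id(2) · μ(436/2) = 2 · 1 = 2
  d = 4: Id(4) · μ(436/4) = 4 · -1 = -4
  d = 109: Id(109) · μ(436/109) = 109 · 0 = 0
  d = 218: Id(218) · μ(436/218) = 218 · -1 = -218
  d = 436: Id(436) · μ(436/436) = 436 · 1 = 436
Summing: (Id * μ)(436) = 0 + 2 + -4 + 0 + -218 + 436 = 216.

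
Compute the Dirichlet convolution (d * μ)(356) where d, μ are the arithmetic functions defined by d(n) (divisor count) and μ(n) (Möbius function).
(d * μ)(356) = 1

Divisors of 356: [1, 2, 4, 89, 178, 356]. For each d | 356:
  d = 1: d(1) · μ(356/1) = 1 · 0 = 0
  d = 2: d(2) · μ(356/2) = 2 · 1 = 2
  d = 4: d(4) · μ(356/4) = 3 · -1 = -3
  d = 89: d(89) · μ(356/89) = 2 · 0 = 0
  d = 178: d(178) · μ(356/178) = 4 · -1 = -4
  d = 356: d(356) · μ(356/356) = 6 · 1 = 6
Summing: (d * μ)(356) = 0 + 2 + -3 + 0 + -4 + 6 = 1.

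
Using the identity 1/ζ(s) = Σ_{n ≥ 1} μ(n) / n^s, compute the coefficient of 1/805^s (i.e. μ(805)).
μ(805) = -1

Factor n = 805 = 5 · 7 · 23. μ(n) = 0 if any exponent ≥ 2 (not squarefree); otherwise μ(n) = (−1)^{ω(n)} where ω(n) is the number of distinct prime factors. Applying: μ(805) = -1.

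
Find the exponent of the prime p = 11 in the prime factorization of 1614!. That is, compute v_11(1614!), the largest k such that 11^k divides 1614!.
v_11(1614!) = 160

Legendre's formula: v_p(n!) = Σ_{k ≥ 1} ⌊n / p^k⌋. For p = 11, n = 1614, the terms are:
  ⌊1614/11^1⌋ = ⌊1614/11⌋ = 146
  ⌊1614/11^2⌋ = ⌊1614/121⌋ = 13
  ⌊1614/11^3⌋ = ⌊1614/1331⌋ = 1
(the next term ⌊1614/11^4⌋ = 0, terminating the sum). Summing: v_11(1614!) = 146 + 13 + 1 = 160.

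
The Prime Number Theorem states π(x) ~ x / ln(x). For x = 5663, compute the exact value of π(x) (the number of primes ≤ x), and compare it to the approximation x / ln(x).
π(5663) = 746;  x/ln(x) ≈ 655.31;  relative error ≈ 12.16%.

Directly count primes up to 5663: π(5663) = 746. The PNT approximation gives 5663/ln(5663) ≈ 5663/8.64171 ≈ 655.31. Relative error (π(x) − x/ln(x)) / π(x) ≈ 12.16%; the approximation is known to undercount slightly (Li(x) is a better estimate).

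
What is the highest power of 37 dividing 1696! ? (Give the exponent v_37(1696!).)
v_37(1696!) = 46

Legendre's formula: v_p(n!) = Σ_{k ≥ 1} ⌊n / p^k⌋. For p = 37, n = 1696, the terms are:
  ⌊1696/37^1⌋ = ⌊1696/37⌋ = 45
  ⌊1696/37^2⌋ = ⌊1696/1369⌋ = 1
(the next term ⌊1696/37^3⌋ = 0, terminating the sum). Summing: v_37(1696!) = 45 + 1 = 46.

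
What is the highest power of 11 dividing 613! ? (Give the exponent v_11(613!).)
v_11(613!) = 60

Legendre's formula: v_p(n!) = Σ_{k ≥ 1} ⌊n / p^k⌋. For p = 11, n = 613, the terms are:
  ⌊613/11^1⌋ = ⌊613/11⌋ = 55
  ⌊613/11^2⌋ = ⌊613/121⌋ = 5
(the next term ⌊613/11^3⌋ = 0, terminating the sum). Summing: v_11(613!) = 55 + 5 = 60.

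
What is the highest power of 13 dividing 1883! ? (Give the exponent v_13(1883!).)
v_13(1883!) = 155

Legendre's formula: v_p(n!) = Σ_{k ≥ 1} ⌊n / p^k⌋. For p = 13, n = 1883, the terms are:
  ⌊1883/13^1⌋ = ⌊1883/13⌋ = 144
  ⌊1883/13^2⌋ = ⌊1883/169⌋ = 11
(the next term ⌊1883/13^3⌋ = 0, terminating the sum). Summing: v_13(1883!) = 144 + 11 = 155.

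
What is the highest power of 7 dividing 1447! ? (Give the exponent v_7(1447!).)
v_7(1447!) = 239

Legendre's formula: v_p(n!) = Σ_{k ≥ 1} ⌊n / p^k⌋. For p = 7, n = 1447, the terms are:
  ⌊1447/7^1⌋ = ⌊1447/7⌋ = 206
  ⌊1447/7^2⌋ = ⌊1447/49⌋ = 29
  ⌊1447/7^3⌋ = ⌊1447/343⌋ = 4
(the next term ⌊1447/7^4⌋ = 0, terminating the sum). Summing: v_7(1447!) = 206 + 29 + 4 = 239.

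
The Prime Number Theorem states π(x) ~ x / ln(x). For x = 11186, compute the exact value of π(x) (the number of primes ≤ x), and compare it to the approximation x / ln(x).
π(11186) = 1355;  x/ln(x) ≈ 1199.90;  relative error ≈ 11.45%.

Directly count primes up to 11186: π(11186) = 1355. The PNT approximation gives 11186/ln(11186) ≈ 11186/9.32242 ≈ 1199.90. Relative error (π(x) − x/ln(x)) / π(x) ≈ 11.45%; the approximation is known to undercount slightly (Li(x) is a better estimate).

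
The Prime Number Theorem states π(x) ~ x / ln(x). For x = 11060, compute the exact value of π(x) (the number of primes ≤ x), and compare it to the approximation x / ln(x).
π(11060) = 1340;  x/ln(x) ≈ 1187.83;  relative error ≈ 11.36%.

Directly count primes up to 11060: π(11060) = 1340. The PNT approximation gives 11060/ln(11060) ≈ 11060/9.31109 ≈ 1187.83. Relative error (π(x) − x/ln(x)) / π(x) ≈ 11.36%; the approximation is known to undercount slightly (Li(x) is a better estimate).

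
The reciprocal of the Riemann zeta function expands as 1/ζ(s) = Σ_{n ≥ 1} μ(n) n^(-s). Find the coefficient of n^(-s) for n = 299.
μ(299) = 1

Factor n = 299 = 13 · 23. μ(n) = 0 if any exponent ≥ 2 (not squarefree); otherwise μ(n) = (−1)^{ω(n)} where ω(n) is the number of distinct prime factors. Applying: μ(299) = 1.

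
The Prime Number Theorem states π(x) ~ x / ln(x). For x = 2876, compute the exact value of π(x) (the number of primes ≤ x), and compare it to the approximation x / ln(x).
π(2876) = 416;  x/ln(x) ≈ 361.12;  relative error ≈ 13.19%.

Directly count primes up to 2876: π(2876) = 416. The PNT approximation gives 2876/ln(2876) ≈ 2876/7.96416 ≈ 361.12. Relative error (π(x) − x/ln(x)) / π(x) ≈ 13.19%; the approximation is known to undercount slightly (Li(x) is a better estimate).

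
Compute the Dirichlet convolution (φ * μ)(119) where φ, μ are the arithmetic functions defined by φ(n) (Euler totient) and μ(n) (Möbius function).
(φ * μ)(119) = 75

Divisors of 119: [1, 7, 17, 119]. For each d | 119:
  d = 1: φ(1) · μ(119/1) = 1 · 1 = 1
  d = 7: φ(7) · μ(119/7) = 6 · -1 = -6
  d = 17: φ(17) · μ(119/17) = 16 · -1 = -16
  d = 119: φ(119) · μ(119/119) = 96 · 1 = 96
Summing: (φ * μ)(119) = 1 + -6 + -16 + 96 = 75.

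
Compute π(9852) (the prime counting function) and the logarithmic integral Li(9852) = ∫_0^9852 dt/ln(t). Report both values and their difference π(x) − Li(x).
π(9852) = 1215;  Li(9852) ≈ 1230.06;  π(x) − Li(x) ≈ -15.06.

Direct count of primes ≤ 9852 gives π(9852) = 1215. Numerical evaluation of the logarithmic integral gives Li(9852) ≈ 1230.06. The difference π(x) − Li(x) ≈ -15.06 is typically negative for small/moderate x (Li(x) overestimates), though Littlewood's theorem shows this sign changes infinitely often.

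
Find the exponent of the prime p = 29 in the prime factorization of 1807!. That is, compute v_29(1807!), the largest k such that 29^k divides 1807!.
v_29(1807!) = 64

Legendre's formula: v_p(n!) = Σ_{k ≥ 1} ⌊n / p^k⌋. For p = 29, n = 1807, the terms are:
  ⌊1807/29^1⌋ = ⌊1807/29⌋ = 62
  ⌊1807/29^2⌋ = ⌊1807/841⌋ = 2
(the next term ⌊1807/29^3⌋ = 0, terminating the sum). Summing: v_29(1807!) = 62 + 2 = 64.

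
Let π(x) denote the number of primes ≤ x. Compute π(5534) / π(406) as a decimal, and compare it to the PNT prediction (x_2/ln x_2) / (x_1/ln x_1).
π(5534)/π(406) = 732/79 ≈ 9.2658;  PNT prediction ≈ 9.4991.

π(406) = 79 and π(5534) = 732, so π(5534)/π(406) ≈ 9.2658. The PNT-predicted ratio is (5534/ln(5534)) / (406/ln(406)) ≈ 9.4991. The two agree to within a few percent, as expected.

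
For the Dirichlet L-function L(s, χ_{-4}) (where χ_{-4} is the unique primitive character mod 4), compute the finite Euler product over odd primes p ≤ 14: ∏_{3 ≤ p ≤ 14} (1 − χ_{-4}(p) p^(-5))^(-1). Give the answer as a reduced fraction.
∏ = 700807599951834375/703510729567397888

The odd primes p ≤ 14 are [3, 5, 7, 11, 13]. For each, χ(p) = 1 if p ≡ 1 mod 4, χ(p) = −1 if p ≡ 3 mod 4. Taking (1 − χ(p)/p^5)^(-1) = p^5/(p^5 − χ(p)): (1 − (-1)/3^5)^(-1) · (1 − (1)/5^5)^(-1) · (1 − (-1)/7^5)^(-1) · (1 − (-1)/11^5)^(-1) · (1 − (1)/13^5)^(-1) = 700807599951834375/703510729567397888.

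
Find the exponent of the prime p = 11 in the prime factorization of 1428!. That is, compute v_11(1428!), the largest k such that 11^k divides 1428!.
v_11(1428!) = 141

Legendre's formula: v_p(n!) = Σ_{k ≥ 1} ⌊n / p^k⌋. For p = 11, n = 1428, the terms are:
  ⌊1428/11^1⌋ = ⌊1428/11⌋ = 129
  ⌊1428/11^2⌋ = ⌊1428/121⌋ = 11
  ⌊1428/11^3⌋ = ⌊1428/1331⌋ = 1
(the next term ⌊1428/11^4⌋ = 0, terminating the sum). Summing: v_11(1428!) = 129 + 11 + 1 = 141.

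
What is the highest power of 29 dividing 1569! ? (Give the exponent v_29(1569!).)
v_29(1569!) = 55

Legendre's formula: v_p(n!) = Σ_{k ≥ 1} ⌊n / p^k⌋. For p = 29, n = 1569, the terms are:
  ⌊1569/29^1⌋ = ⌊1569/29⌋ = 54
  ⌊1569/29^2⌋ = ⌊1569/841⌋ = 1
(the next term ⌊1569/29^3⌋ = 0, terminating the sum). Summing: v_29(1569!) = 54 + 1 = 55.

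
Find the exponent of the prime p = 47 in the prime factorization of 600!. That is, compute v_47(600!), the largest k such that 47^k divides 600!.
v_47(600!) = 12

Legendre's formula: v_p(n!) = Σ_{k ≥ 1} ⌊n / p^k⌋. For p = 47, n = 600, the terms are:
  ⌊600/47^1⌋ = ⌊600/47⌋ = 12
(the next term ⌊600/47^2⌋ = 0, terminating the sum). Summing: v_47(600!) = 12 = 12.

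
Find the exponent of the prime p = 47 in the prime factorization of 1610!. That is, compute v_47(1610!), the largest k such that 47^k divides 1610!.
v_47(1610!) = 34

Legendre's formula: v_p(n!) = Σ_{k ≥ 1} ⌊n / p^k⌋. For p = 47, n = 1610, the terms are:
  ⌊1610/47^1⌋ = ⌊1610/47⌋ = 34
(the next term ⌊1610/47^2⌋ = 0, terminating the sum). Summing: v_47(1610!) = 34 = 34.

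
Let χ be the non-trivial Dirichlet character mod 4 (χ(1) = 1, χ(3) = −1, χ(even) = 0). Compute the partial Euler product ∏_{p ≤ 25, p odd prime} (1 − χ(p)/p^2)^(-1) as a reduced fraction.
∏ = 7900068038863/8628726988800

The odd primes p ≤ 25 are [3, 5, 7, 11, 13, 17, 19, 23]. For each, χ(p) = 1 if p ≡ 1 mod 4, χ(p) = −1 if p ≡ 3 mod 4. Taking (1 − χ(p)/p^2)^(-1) = p^2/(p^2 − χ(p)): (1 − (-1)/3^2)^(-1) · (1 − (1)/5^2)^(-1) · (1 − (-1)/7^2)^(-1) · (1 − (-1)/11^2)^(-1) · (1 − (1)/13^2)^(-1) · (1 − (1)/17^2)^(-1) · (1 − (-1)/19^2)^(-1) · (1 − (-1)/23^2)^(-1) = 7900068038863/8628726988800.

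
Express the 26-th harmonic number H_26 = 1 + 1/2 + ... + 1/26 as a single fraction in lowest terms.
H_26 = 34395742267/8923714800

Direct summation: H_26 = 1 + 1/2 + ... + 1/26. The least common denominator is lcm(1, ..., 26) = 26771144400; over this denominator the numerator is 26771144400 + 13385572200 + 8923714800 + 6692786100 + 5354228880 + 4461857400 + 3824449200 + 3346393050 + 2974571600 + 2677114440 + 2433740400 + 2230928700 + 2059318800 + 1912224600 + 1784742960 + 1673196525 + 1574773200 + 1487285800 + 1409007600 + 1338557220 + 1274816400 + 1216870200 + 1163962800 + 1115464350 + 1070845776 + 1029659400 = 103187226801, so H_26 = 103187226801/26771144400; reducing by gcd(103187226801, 26771144400) = 3 gives 34395742267/8923714800 ≈ 3.85442. (The PNT-adjacent estimate ln(26) + γ ≈ 3.83531 matches within O(1/n).)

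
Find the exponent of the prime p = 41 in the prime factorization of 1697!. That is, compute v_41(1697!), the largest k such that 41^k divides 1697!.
v_41(1697!) = 42

Legendre's formula: v_p(n!) = Σ_{k ≥ 1} ⌊n / p^k⌋. For p = 41, n = 1697, the terms are:
  ⌊1697/41^1⌋ = ⌊1697/41⌋ = 41
  ⌊1697/41^2⌋ = ⌊1697/1681⌋ = 1
(the next term ⌊1697/41^3⌋ = 0, terminating the sum). Summing: v_41(1697!) = 41 + 1 = 42.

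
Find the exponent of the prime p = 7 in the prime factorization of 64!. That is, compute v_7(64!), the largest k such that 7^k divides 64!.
v_7(64!) = 10

Legendre's formula: v_p(n!) = Σ_{k ≥ 1} ⌊n / p^k⌋. For p = 7, n = 64, the terms are:
  ⌊64/7^1⌋ = ⌊64/7⌋ = 9
  ⌊64/7^2⌋ = ⌊64/49⌋ = 1
(the next term ⌊64/7^3⌋ = 0, terminating the sum). Summing: v_7(64!) = 9 + 1 = 10.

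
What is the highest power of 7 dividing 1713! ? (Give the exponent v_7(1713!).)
v_7(1713!) = 282

Legendre's formula: v_p(n!) = Σ_{k ≥ 1} ⌊n / p^k⌋. For p = 7, n = 1713, the terms are:
  ⌊1713/7^1⌋ = ⌊1713/7⌋ = 244
  ⌊1713/7^2⌋ = ⌊1713/49⌋ = 34
  ⌊1713/7^3⌋ = ⌊1713/343⌋ = 4
(the next term ⌊1713/7^4⌋ = 0, terminating the sum). Summing: v_7(1713!) = 244 + 34 + 4 = 282.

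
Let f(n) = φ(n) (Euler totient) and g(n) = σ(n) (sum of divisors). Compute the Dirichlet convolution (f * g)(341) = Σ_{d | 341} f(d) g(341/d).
(φ * σ)(341) = 1364

Divisors of 341: [1, 11, 31, 341]. For each d | 341:
  d = 1: φ(1) · σ(341/1) = 1 · 384 = 384
  d = 11: φ(11) · σ(341/11) = 10 · 32 = 320
  d = 31: φ(31) · σ(341/31) = 30 · 12 = 360
  d = 341: φ(341) · σ(341/341) = 300 · 1 = 300
Summing: (φ * σ)(341) = 384 + 320 + 360 + 300 = 1364.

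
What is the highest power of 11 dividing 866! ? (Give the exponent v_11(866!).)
v_11(866!) = 85

Legendre's formula: v_p(n!) = Σ_{k ≥ 1} ⌊n / p^k⌋. For p = 11, n = 866, the terms are:
  ⌊866/11^1⌋ = ⌊866/11⌋ = 78
  ⌊866/11^2⌋ = ⌊866/121⌋ = 7
(the next term ⌊866/11^3⌋ = 0, terminating the sum). Summing: v_11(866!) = 78 + 7 = 85.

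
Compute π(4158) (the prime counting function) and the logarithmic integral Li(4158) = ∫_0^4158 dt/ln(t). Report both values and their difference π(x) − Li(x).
π(4158) = 572;  Li(4158) ≈ 584.37;  π(x) − Li(x) ≈ -12.37.

Direct count of primes ≤ 4158 gives π(4158) = 572. Numerical evaluation of the logarithmic integral gives Li(4158) ≈ 584.37. The difference π(x) − Li(x) ≈ -12.37 is typically negative for small/moderate x (Li(x) overestimates), though Littlewood's theorem shows this sign changes infinitely often.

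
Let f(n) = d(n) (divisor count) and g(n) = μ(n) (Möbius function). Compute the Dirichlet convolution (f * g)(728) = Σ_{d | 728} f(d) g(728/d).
(d * μ)(728) = 1

Divisors of 728: [1, 2, 4, 7, 8, 13, 14, 26, 28, 52, 56, 91, 104, 182, 364, 728]. For each d | 728:
  d = 1: d(1) · μ(728/1) = 1 · 0 = 0
  d = 2: d(2) · μ(728/2) = 2 · 0 = 0
  d = 4: d(4) · μ(728/4) = 3 · -1 = -3
  d = 7: d(7) · μ(728/7) = 2 · 0 = 0
  d = 8: d(8) · μ(728/8) = 4 · 1 = 4
  d = 13: d(13) · μ(728/13) = 2 · 0 = 0
  d = 14: d(14) · μ(728/14) = 4 · 0 = 0
  d = 26: d(26) · μ(728/26) = 4 · 0 = 0
  d = 28: d(28) · μ(728/28) = 6 · 1 = 6
  d = 52: d(52) · μ(728/52) = 6 · 1 = 6
  d = 56: d(56) · μ(728/56) = 8 · -1 = -8
  d = 91: d(91) · μ(728/91) = 4 · 0 = 0
  d = 104: d(104) · μ(728/104) = 8 · -1 = -8
  d = 182: d(182) · μ(728/182) = 8 · 0 = 0
  d = 364: d(364) · μ(728/364) = 12 · -1 = -12
  d = 728: d(728) · μ(728/728) = 16 · 1 = 16
Summing: (d * μ)(728) = 0 + 0 + -3 + 0 + 4 + 0 + 0 + 0 + 6 + 6 + -8 + 0 + -8 + 0 + -12 + 16 = 1.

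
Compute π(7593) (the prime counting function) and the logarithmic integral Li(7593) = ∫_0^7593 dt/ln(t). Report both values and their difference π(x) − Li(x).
π(7593) = 965;  Li(7593) ≈ 981.00;  π(x) − Li(x) ≈ -16.00.

Direct count of primes ≤ 7593 gives π(7593) = 965. Numerical evaluation of the logarithmic integral gives Li(7593) ≈ 981.00. The difference π(x) − Li(x) ≈ -16.00 is typically negative for small/moderate x (Li(x) overestimates), though Littlewood's theorem shows this sign changes infinitely often.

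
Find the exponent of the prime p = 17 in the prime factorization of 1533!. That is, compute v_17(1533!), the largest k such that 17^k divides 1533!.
v_17(1533!) = 95

Legendre's formula: v_p(n!) = Σ_{k ≥ 1} ⌊n / p^k⌋. For p = 17, n = 1533, the terms are:
  ⌊1533/17^1⌋ = ⌊1533/17⌋ = 90
  ⌊1533/17^2⌋ = ⌊1533/289⌋ = 5
(the next term ⌊1533/17^3⌋ = 0, terminating the sum). Summing: v_17(1533!) = 90 + 5 = 95.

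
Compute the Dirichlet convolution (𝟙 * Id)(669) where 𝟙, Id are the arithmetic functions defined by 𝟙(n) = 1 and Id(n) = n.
(𝟙 * Id)(669) = 896

Divisors of 669: [1, 3, 223, 669]. For each d | 669:
  d = 1: 𝟙(1) · Id(669/1) = 1 · 669 = 669
  d = 3: 𝟙(3) · Id(669/3) = 1 · 223 = 223
  d = 223: 𝟙(223) · Id(669/223) = 1 · 3 = 3
  d = 669: 𝟙(669) · Id(669/669) = 1 · 1 = 1
Summing: (𝟙 * Id)(669) = 669 + 223 + 3 + 1 = 896.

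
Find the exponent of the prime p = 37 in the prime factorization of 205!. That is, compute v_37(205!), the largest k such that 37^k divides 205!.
v_37(205!) = 5

Legendre's formula: v_p(n!) = Σ_{k ≥ 1} ⌊n / p^k⌋. For p = 37, n = 205, the terms are:
  ⌊205/37^1⌋ = ⌊205/37⌋ = 5
(the next term ⌊205/37^2⌋ = 0, terminating the sum). Summing: v_37(205!) = 5 = 5.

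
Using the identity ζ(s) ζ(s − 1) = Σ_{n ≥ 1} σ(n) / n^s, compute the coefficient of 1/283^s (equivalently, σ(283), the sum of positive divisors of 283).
σ(283) = 284

In the product (Σ m^0/m^s)(Σ k / k^s) = Σ (Σ_{d | n} d) / n^s, the coefficient of 1/n^s is σ(n) = Σ_{d | n} d. For n = 283, divisors are [1, 283]; summing: σ(283) = 284.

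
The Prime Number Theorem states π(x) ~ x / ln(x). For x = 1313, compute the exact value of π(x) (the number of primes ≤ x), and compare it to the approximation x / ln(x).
π(1313) = 214;  x/ln(x) ≈ 182.87;  relative error ≈ 14.55%.

Directly count primes up to 1313: π(1313) = 214. The PNT approximation gives 1313/ln(1313) ≈ 1313/7.18007 ≈ 182.87. Relative error (π(x) − x/ln(x)) / π(x) ≈ 14.55%; the approximation is known to undercount slightly (Li(x) is a better estimate).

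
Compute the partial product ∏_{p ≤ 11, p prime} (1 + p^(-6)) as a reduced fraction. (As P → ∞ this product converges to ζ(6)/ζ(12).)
∏ = 15453694564228141/15193991508488100

The primes p ≤ 11 are [2, 3, 5, 7, 11]. For each, (1 + 1/p^6) = (p^6 + 1)/p^6. Multiplying these fractions over p ∈ [2, 3, 5, 7, 11] gives 15453694564228141/15193991508488100. (In the limit P → ∞ this tends to ζ(6)/ζ(12).)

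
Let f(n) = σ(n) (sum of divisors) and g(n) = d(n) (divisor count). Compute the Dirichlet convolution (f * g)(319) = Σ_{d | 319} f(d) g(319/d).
(σ * d)(319) = 448

Divisors of 319: [1, 11, 29, 319]. For each d | 319:
  d = 1: σ(1) · d(319/1) = 1 · 4 = 4
  d = 11: σ(11) · d(319/11) = 12 · 2 = 24
  d = 29: σ(29) · d(319/29) = 30 · 2 = 60
  d = 319: σ(319) · d(319/319) = 360 · 1 = 360
Summing: (σ * d)(319) = 4 + 24 + 60 + 360 = 448.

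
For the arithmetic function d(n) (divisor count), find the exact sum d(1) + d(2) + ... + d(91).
Σ_{n ≤ 91} d(n) = 429

Compute d(n) for each 1 ≤ n ≤ 91: d(1) = 1, d(2) = 2, d(3) = 2, d(4) = 3, d(5) = 2, d(6) = 4, d(7) = 2, d(8) = 4, d(9) = 3, d(10) = 4, d(11) = 2, d(12) = 6, d(13) = 2, d(14) = 4, d(15) = 4, d(16) = 5, d(17) = 2, d(18) = 6, d(19) = 2, d(20) = 6, d(21) = 4, d(22) = 4, d(23) = 2, d(24) = 8, d(25) = 3, d(26) = 4, d(27) = 4, d(28) = 6, d(29) = 2, d(30) = 8, d(31) = 2, d(32) = 6, d(33) = 4, d(34) = 4, d(35) = 4, d(36) = 9, d(37) = 2, d(38) = 4, d(39) = 4, d(40) = 8, d(41) = 2, d(42) = 8, d(43) = 2, d(44) = 6, d(45) = 6, d(46) = 4, d(47) = 2, d(48) = 10, d(49) = 3, d(50) = 6, d(51) = 4, d(52) = 6, d(53) = 2, d(54) = 8, d(55) = 4, d(56) = 8, d(57) = 4, d(58) = 4, d(59) = 2, d(60) = 12, d(61) = 2, d(62) = 4, d(63) = 6, d(64) = 7, d(65) = 4, d(66) = 8, d(67) = 2, d(68) = 6, d(69) = 4, d(70) = 8, d(71) = 2, d(72) = 12, d(73) = 2, d(74) = 4, d(75) = 6, d(76) = 6, d(77) = 4, d(78) = 8, d(79) = 2, d(80) = 10, d(81) = 5, d(82) = 4, d(83) = 2, d(84) = 12, d(85) = 4, d(86) = 4, d(87) = 4, d(88) = 8, d(89) = 2, d(90) = 12, d(91) = 4. Summing all 91 values: 429. (Dirichlet's divisor formula: Σ_{n ≤ x} d(n) = x ln(x) + (2γ − 1) x + O(√x). For x = 91, the asymptotic estimate is ≈ 424.54.)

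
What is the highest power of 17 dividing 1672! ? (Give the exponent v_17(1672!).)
v_17(1672!) = 103

Legendre's formula: v_p(n!) = Σ_{k ≥ 1} ⌊n / p^k⌋. For p = 17, n = 1672, the terms are:
  ⌊1672/17^1⌋ = ⌊1672/17⌋ = 98
  ⌊1672/17^2⌋ = ⌊1672/289⌋ = 5
(the next term ⌊1672/17^3⌋ = 0, terminating the sum). Summing: v_17(1672!) = 98 + 5 = 103.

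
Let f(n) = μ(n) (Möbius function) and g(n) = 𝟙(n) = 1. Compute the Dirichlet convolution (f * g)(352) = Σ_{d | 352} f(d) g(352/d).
(μ * 𝟙)(352) = 0

Divisors of 352: [1, 2, 4, 8, 11, 16, 22, 32, 44, 88, 176, 352]. For each d | 352:
  d = 1: μ(1) · 𝟙(352/1) = 1 · 1 = 1
  d = 2: μ(2) · 𝟙(352/2) = -1 · 1 = -1
  d = 4: μ(4) · 𝟙(352/4) = 0 · 1 = 0
  d = 8: μ(8) · 𝟙(352/8) = 0 · 1 = 0
  d = 11: μ(11) · 𝟙(352/11) = -1 · 1 = -1
  d = 16: μ(16) · 𝟙(352/16) = 0 · 1 = 0
  d = 22: μ(22) · 𝟙(352/22) = 1 · 1 = 1
  d = 32: μ(32) · 𝟙(352/32) = 0 · 1 = 0
  d = 44: μ(44) · 𝟙(352/44) = 0 · 1 = 0
  d = 88: μ(88) · 𝟙(352/88) = 0 · 1 = 0
  d = 176: μ(176) · 𝟙(352/176) = 0 · 1 = 0
  d = 352: μ(352) · 𝟙(352/352) = 0 · 1 = 0
Summing: (μ * 𝟙)(352) = 1 + -1 + 0 + 0 + -1 + 0 + 1 + 0 + 0 + 0 + 0 + 0 = 0.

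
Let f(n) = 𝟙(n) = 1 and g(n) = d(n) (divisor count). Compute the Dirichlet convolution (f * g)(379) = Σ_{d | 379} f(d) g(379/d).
(𝟙 * d)(379) = 3

Divisors of 379: [1, 379]. For each d | 379:
  d = 1: 𝟙(1) · d(379/1) = 1 · 2 = 2
  d = 379: 𝟙(379) · d(379/379) = 1 · 1 = 1
Summing: (𝟙 * d)(379) = 2 + 1 = 3.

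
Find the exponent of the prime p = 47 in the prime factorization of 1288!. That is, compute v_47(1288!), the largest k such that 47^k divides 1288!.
v_47(1288!) = 27

Legendre's formula: v_p(n!) = Σ_{k ≥ 1} ⌊n / p^k⌋. For p = 47, n = 1288, the terms are:
  ⌊1288/47^1⌋ = ⌊1288/47⌋ = 27
(the next term ⌊1288/47^2⌋ = 0, terminating the sum). Summing: v_47(1288!) = 27 = 27.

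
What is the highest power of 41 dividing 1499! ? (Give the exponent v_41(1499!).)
v_41(1499!) = 36

Legendre's formula: v_p(n!) = Σ_{k ≥ 1} ⌊n / p^k⌋. For p = 41, n = 1499, the terms are:
  ⌊1499/41^1⌋ = ⌊1499/41⌋ = 36
(the next term ⌊1499/41^2⌋ = 0, terminating the sum). Summing: v_41(1499!) = 36 = 36.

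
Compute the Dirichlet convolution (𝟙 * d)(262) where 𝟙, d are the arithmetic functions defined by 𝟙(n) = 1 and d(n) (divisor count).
(𝟙 * d)(262) = 9

Divisors of 262: [1, 2, 131, 262]. For each d | 262:
  d = 1: 𝟙(1) · d(262/1) = 1 · 4 = 4
  d = 2: 𝟙(2) · d(262/2) = 1 · 2 = 2
  d = 131: 𝟙(131) · d(262/131) = 1 · 2 = 2
  d = 262: 𝟙(262) · d(262/262) = 1 · 1 = 1
Summing: (𝟙 * d)(262) = 4 + 2 + 2 + 1 = 9.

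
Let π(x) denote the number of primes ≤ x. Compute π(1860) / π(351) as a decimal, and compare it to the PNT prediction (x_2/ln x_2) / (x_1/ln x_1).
π(1860)/π(351) = 283/70 ≈ 4.0429;  PNT prediction ≈ 4.1254.

π(351) = 70 and π(1860) = 283, so π(1860)/π(351) ≈ 4.0429. The PNT-predicted ratio is (1860/ln(1860)) / (351/ln(351)) ≈ 4.1254. The two agree to within a few percent, as expected.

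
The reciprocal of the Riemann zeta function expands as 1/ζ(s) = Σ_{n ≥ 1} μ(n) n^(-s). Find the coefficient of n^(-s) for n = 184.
μ(184) = 0

Factor n = 184 = 2^3 · 23. μ(n) = 0 if any exponent ≥ 2 (not squarefree); otherwise μ(n) = (−1)^{ω(n)} where ω(n) is the number of distinct prime factors. Applying: μ(184) = 0.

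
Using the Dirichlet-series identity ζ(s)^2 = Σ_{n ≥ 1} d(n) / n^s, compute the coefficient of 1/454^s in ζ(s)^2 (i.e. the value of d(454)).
d(454) = 4

ζ(s)^2 = (Σ 1/m^s)(Σ 1/k^s). The coefficient of 1/n^s in the product is the number of ordered pairs (m, k) with mk = n, which equals d(n). For n = 454, divisors are [1, 2, 227, 454], so d(454) = 4.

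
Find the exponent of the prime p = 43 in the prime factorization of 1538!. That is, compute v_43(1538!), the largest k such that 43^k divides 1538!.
v_43(1538!) = 35

Legendre's formula: v_p(n!) = Σ_{k ≥ 1} ⌊n / p^k⌋. For p = 43, n = 1538, the terms are:
  ⌊1538/43^1⌋ = ⌊1538/43⌋ = 35
(the next term ⌊1538/43^2⌋ = 0, terminating the sum). Summing: v_43(1538!) = 35 = 35.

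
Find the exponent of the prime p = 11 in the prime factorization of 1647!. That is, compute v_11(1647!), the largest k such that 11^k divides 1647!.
v_11(1647!) = 163

Legendre's formula: v_p(n!) = Σ_{k ≥ 1} ⌊n / p^k⌋. For p = 11, n = 1647, the terms are:
  ⌊1647/11^1⌋ = ⌊1647/11⌋ = 149
  ⌊1647/11^2⌋ = ⌊1647/121⌋ = 13
  ⌊1647/11^3⌋ = ⌊1647/1331⌋ = 1
(the next term ⌊1647/11^4⌋ = 0, terminating the sum). Summing: v_11(1647!) = 149 + 13 + 1 = 163.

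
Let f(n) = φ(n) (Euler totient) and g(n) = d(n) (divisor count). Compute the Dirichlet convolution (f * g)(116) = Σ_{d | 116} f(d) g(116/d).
(φ * d)(116) = 210

Divisors of 116: [1, 2, 4, 29, 58, 116]. For each d | 116:
  d = 1: φ(1) · d(116/1) = 1 · 6 = 6
  d = 2: φ(2) · d(116/2) = 1 · 4 = 4
  d = 4: φ(4) · d(116/4) = 2 · 2 = 4
  d = 29: φ(29) · d(116/29) = 28 · 3 = 84
  d = 58: φ(58) · d(116/58) = 28 · 2 = 56
  d = 116: φ(116) · d(116/116) = 56 · 1 = 56
Summing: (φ * d)(116) = 6 + 4 + 4 + 84 + 56 + 56 = 210.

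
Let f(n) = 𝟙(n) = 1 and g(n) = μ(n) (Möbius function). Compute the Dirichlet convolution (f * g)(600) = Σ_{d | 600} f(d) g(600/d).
(𝟙 * μ)(600) = 0

Divisors of 600: [1, 2, 3, 4, 5, 6, 8, 10, 12, 15, 20, 24, 25, 30, 40, 50, 60, 75, 100, 120, 150, 200, 300, 600]. For each d | 600:
  d = 1: 𝟙(1) · μ(600/1) = 1 · 0 = 0
  d = 2: 𝟙(2) · μ(600/2) = 1 · 0 = 0
  d = 3: 𝟙(3) · μ(600/3) = 1 · 0 = 0
  d = 4: 𝟙(4) · μ(600/4) = 1 · 0 = 0
  d = 5: 𝟙(5) · μ(600/5) = 1 · 0 = 0
  d = 6: 𝟙(6) · μ(600/6) = 1 · 0 = 0
  d = 8: 𝟙(8) · μ(600/8) = 1 · 0 = 0
  d = 10: 𝟙(10) · μ(600/10) = 1 · 0 = 0
  d = 12: 𝟙(12) · μ(600/12) = 1 · 0 = 0
  d = 15: 𝟙(15) · μ(600/15) = 1 · 0 = 0
  d = 20: 𝟙(20) · μ(600/20) = 1 · -1 = -1
  d = 24: 𝟙(24) · μ(600/24) = 1 · 0 = 0
  d = 25: 𝟙(25) · μ(600/25) = 1 · 0 = 0
  d = 30: 𝟙(30) · μ(600/30) = 1 · 0 = 0
  d = 40: 𝟙(40) · μ(600/40) = 1 · 1 = 1
  d = 50: 𝟙(50) · μ(600/50) = 1 · 0 = 0
  d = 60: 𝟙(60) · μ(600/60) = 1 · 1 = 1
  d = 75: 𝟙(75) · μ(600/75) = 1 · 0 = 0
  d = 100: 𝟙(100) · μ(600/100) = 1 · 1 = 1
  d = 120: 𝟙(120) · μ(600/120) = 1 · -1 = -1
  d = 150: 𝟙(150) · μ(600/150) = 1 · 0 = 0
  d = 200: 𝟙(200) · μ(600/200) = 1 · -1 = -1
  d = 300: 𝟙(300) · μ(600/300) = 1 · -1 = -1
  d = 600: 𝟙(600) · μ(600/600) = 1 · 1 = 1
Summing: (𝟙 * μ)(600) = 0 + 0 + 0 + 0 + 0 + 0 + 0 + 0 + 0 + 0 + -1 + 0 + 0 + 0 + 1 + 0 + 1 + 0 + 1 + -1 + 0 + -1 + -1 + 1 = 0.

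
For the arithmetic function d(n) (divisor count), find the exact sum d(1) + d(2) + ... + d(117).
Σ_{n ≤ 117} d(n) = 578

Compute d(n) for each 1 ≤ n ≤ 117: d(1) = 1, d(2) = 2, d(3) = 2, d(4) = 3, d(5) = 2, d(6) = 4, d(7) = 2, d(8) = 4, d(9) = 3, d(10) = 4, d(11) = 2, d(12) = 6, d(13) = 2, d(14) = 4, d(15) = 4, d(16) = 5, d(17) = 2, d(18) = 6, d(19) = 2, d(20) = 6, d(21) = 4, d(22) = 4, d(23) = 2, d(24) = 8, d(25) = 3, d(26) = 4, d(27) = 4, d(28) = 6, d(29) = 2, d(30) = 8, d(31) = 2, d(32) = 6, d(33) = 4, d(34) = 4, d(35) = 4, d(36) = 9, d(37) = 2, d(38) = 4, d(39) = 4, d(40) = 8, d(41) = 2, d(42) = 8, d(43) = 2, d(44) = 6, d(45) = 6, d(46) = 4, d(47) = 2, d(48) = 10, d(49) = 3, d(50) = 6, d(51) = 4, d(52) = 6, d(53) = 2, d(54) = 8, d(55) = 4, d(56) = 8, d(57) = 4, d(58) = 4, d(59) = 2, d(60) = 12, d(61) = 2, d(62) = 4, d(63) = 6, d(64) = 7, d(65) = 4, d(66) = 8, d(67) = 2, d(68) = 6, d(69) = 4, d(70) = 8, d(71) = 2, d(72) = 12, d(73) = 2, d(74) = 4, d(75) = 6, d(76) = 6, d(77) = 4, d(78) = 8, d(79) = 2, d(80) = 10, d(81) = 5, d(82) = 4, d(83) = 2, d(84) = 12, d(85) = 4, d(86) = 4, d(87) = 4, d(88) = 8, d(89) = 2, d(90) = 12, d(91) = 4, d(92) = 6, d(93) = 4, d(94) = 4, d(95) = 4, d(96) = 12, d(97) = 2, d(98) = 6, d(99) = 6, d(100) = 9, d(101) = 2, d(102) = 8, d(103) = 2, d(104) = 8, d(105) = 8, d(106) = 4, d(107) = 2, d(108) = 12, d(109) = 2, d(110) = 8, d(111) = 4, d(112) = 10, d(113) = 2, d(114) = 8, d(115) = 4, d(116) = 6, d(117) = 6. Summing all 117 values: 578. (Dirichlet's divisor formula: Σ_{n ≤ x} d(n) = x ln(x) + (2γ − 1) x + O(√x). For x = 117, the asymptotic estimate is ≈ 575.24.)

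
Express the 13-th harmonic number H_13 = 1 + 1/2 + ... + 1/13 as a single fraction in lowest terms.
H_13 = 1145993/360360

Direct summation: H_13 = 1 + 1/2 + ... + 1/13. The least common denominator is lcm(1, ..., 13) = 360360; over this denominator the numerator is 360360 + 180180 + 120120 + 90090 + 72072 + 60060 + 51480 + 45045 + 40040 + 36036 + 32760 + 30030 + 27720 = 1145993, so H_13 = 1145993/360360 (already in lowest terms) ≈ 3.18013. (The PNT-adjacent estimate ln(13) + γ ≈ 3.14217 matches within O(1/n).)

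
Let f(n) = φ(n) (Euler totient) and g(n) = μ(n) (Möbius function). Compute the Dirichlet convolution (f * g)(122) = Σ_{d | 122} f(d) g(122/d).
(φ * μ)(122) = 0

Divisors of 122: [1, 2, 61, 122]. For each d | 122:
  d = 1: φ(1) · μ(122/1) = 1 · 1 = 1
  d = 2: φ(2) · μ(122/2) = 1 · -1 = -1
  d = 61: φ(61) · μ(122/61) = 60 · -1 = -60
  d = 122: φ(122) · μ(122/122) = 60 · 1 = 60
Summing: (φ * μ)(122) = 1 + -1 + -60 + 60 = 0.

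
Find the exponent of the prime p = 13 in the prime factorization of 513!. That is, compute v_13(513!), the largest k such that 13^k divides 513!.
v_13(513!) = 42

Legendre's formula: v_p(n!) = Σ_{k ≥ 1} ⌊n / p^k⌋. For p = 13, n = 513, the terms are:
  ⌊513/13^1⌋ = ⌊513/13⌋ = 39
  ⌊513/13^2⌋ = ⌊513/169⌋ = 3
(the next term ⌊513/13^3⌋ = 0, terminating the sum). Summing: v_13(513!) = 39 + 3 = 42.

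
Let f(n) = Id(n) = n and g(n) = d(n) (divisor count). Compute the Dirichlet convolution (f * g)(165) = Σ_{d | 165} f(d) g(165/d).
(Id * d)(165) = 455

Divisors of 165: [1, 3, 5, 11, 15, 33, 55, 165]. For each d | 165:
  d = 1: Id(1) · d(165/1) = 1 · 8 = 8
  d = 3: Id(3) · d(165/3) = 3 · 4 = 12
  d = 5: Id(5) · d(165/5) = 5 · 4 = 20
  d = 11: Id(11) · d(165/11) = 11 · 4 = 44
  d = 15: Id(15) · d(165/15) = 15 · 2 = 30
  d = 33: Id(33) · d(165/33) = 33 · 2 = 66
  d = 55: Id(55) · d(165/55) = 55 · 2 = 110
  d = 165: Id(165) · d(165/165) = 165 · 1 = 165
Summing: (Id * d)(165) = 8 + 12 + 20 + 44 + 30 + 66 + 110 + 165 = 455.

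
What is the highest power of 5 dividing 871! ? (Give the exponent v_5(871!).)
v_5(871!) = 215

Legendre's formula: v_p(n!) = Σ_{k ≥ 1} ⌊n / p^k⌋. For p = 5, n = 871, the terms are:
  ⌊871/5^1⌋ = ⌊871/5⌋ = 174
  ⌊871/5^2⌋ = ⌊871/25⌋ = 34
  ⌊871/5^3⌋ = ⌊871/125⌋ = 6
  ⌊871/5^4⌋ = ⌊871/625⌋ = 1
(the next term ⌊871/5^5⌋ = 0, terminating the sum). Summing: v_5(871!) = 174 + 34 + 6 + 1 = 215.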